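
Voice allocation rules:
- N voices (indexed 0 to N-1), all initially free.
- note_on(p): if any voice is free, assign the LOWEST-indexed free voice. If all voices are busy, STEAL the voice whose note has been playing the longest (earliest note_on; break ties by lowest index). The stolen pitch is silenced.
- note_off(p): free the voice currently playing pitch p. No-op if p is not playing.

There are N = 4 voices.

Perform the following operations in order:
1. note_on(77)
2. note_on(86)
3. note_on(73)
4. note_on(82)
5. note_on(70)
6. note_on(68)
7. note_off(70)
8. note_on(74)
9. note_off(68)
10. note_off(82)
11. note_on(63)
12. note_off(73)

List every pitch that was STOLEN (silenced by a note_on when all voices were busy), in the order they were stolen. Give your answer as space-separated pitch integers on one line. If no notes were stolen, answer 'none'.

Op 1: note_on(77): voice 0 is free -> assigned | voices=[77 - - -]
Op 2: note_on(86): voice 1 is free -> assigned | voices=[77 86 - -]
Op 3: note_on(73): voice 2 is free -> assigned | voices=[77 86 73 -]
Op 4: note_on(82): voice 3 is free -> assigned | voices=[77 86 73 82]
Op 5: note_on(70): all voices busy, STEAL voice 0 (pitch 77, oldest) -> assign | voices=[70 86 73 82]
Op 6: note_on(68): all voices busy, STEAL voice 1 (pitch 86, oldest) -> assign | voices=[70 68 73 82]
Op 7: note_off(70): free voice 0 | voices=[- 68 73 82]
Op 8: note_on(74): voice 0 is free -> assigned | voices=[74 68 73 82]
Op 9: note_off(68): free voice 1 | voices=[74 - 73 82]
Op 10: note_off(82): free voice 3 | voices=[74 - 73 -]
Op 11: note_on(63): voice 1 is free -> assigned | voices=[74 63 73 -]
Op 12: note_off(73): free voice 2 | voices=[74 63 - -]

Answer: 77 86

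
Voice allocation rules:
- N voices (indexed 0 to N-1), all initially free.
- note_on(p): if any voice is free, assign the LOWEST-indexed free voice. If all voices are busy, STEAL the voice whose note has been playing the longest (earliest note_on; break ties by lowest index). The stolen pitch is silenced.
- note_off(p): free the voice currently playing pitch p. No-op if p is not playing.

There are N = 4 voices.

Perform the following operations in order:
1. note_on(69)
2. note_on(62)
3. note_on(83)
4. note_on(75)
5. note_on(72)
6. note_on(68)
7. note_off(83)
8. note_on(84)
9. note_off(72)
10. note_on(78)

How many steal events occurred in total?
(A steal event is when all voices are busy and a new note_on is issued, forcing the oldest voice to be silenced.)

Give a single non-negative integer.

Op 1: note_on(69): voice 0 is free -> assigned | voices=[69 - - -]
Op 2: note_on(62): voice 1 is free -> assigned | voices=[69 62 - -]
Op 3: note_on(83): voice 2 is free -> assigned | voices=[69 62 83 -]
Op 4: note_on(75): voice 3 is free -> assigned | voices=[69 62 83 75]
Op 5: note_on(72): all voices busy, STEAL voice 0 (pitch 69, oldest) -> assign | voices=[72 62 83 75]
Op 6: note_on(68): all voices busy, STEAL voice 1 (pitch 62, oldest) -> assign | voices=[72 68 83 75]
Op 7: note_off(83): free voice 2 | voices=[72 68 - 75]
Op 8: note_on(84): voice 2 is free -> assigned | voices=[72 68 84 75]
Op 9: note_off(72): free voice 0 | voices=[- 68 84 75]
Op 10: note_on(78): voice 0 is free -> assigned | voices=[78 68 84 75]

Answer: 2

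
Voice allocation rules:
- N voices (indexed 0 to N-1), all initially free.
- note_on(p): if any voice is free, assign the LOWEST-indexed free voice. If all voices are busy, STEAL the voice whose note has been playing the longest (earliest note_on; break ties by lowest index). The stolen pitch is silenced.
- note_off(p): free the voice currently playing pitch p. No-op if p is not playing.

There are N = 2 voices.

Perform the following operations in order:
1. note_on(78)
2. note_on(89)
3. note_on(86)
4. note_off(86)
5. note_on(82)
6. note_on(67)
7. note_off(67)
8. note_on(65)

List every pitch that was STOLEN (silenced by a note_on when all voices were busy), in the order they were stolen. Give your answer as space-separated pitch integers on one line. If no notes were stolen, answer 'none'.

Answer: 78 89

Derivation:
Op 1: note_on(78): voice 0 is free -> assigned | voices=[78 -]
Op 2: note_on(89): voice 1 is free -> assigned | voices=[78 89]
Op 3: note_on(86): all voices busy, STEAL voice 0 (pitch 78, oldest) -> assign | voices=[86 89]
Op 4: note_off(86): free voice 0 | voices=[- 89]
Op 5: note_on(82): voice 0 is free -> assigned | voices=[82 89]
Op 6: note_on(67): all voices busy, STEAL voice 1 (pitch 89, oldest) -> assign | voices=[82 67]
Op 7: note_off(67): free voice 1 | voices=[82 -]
Op 8: note_on(65): voice 1 is free -> assigned | voices=[82 65]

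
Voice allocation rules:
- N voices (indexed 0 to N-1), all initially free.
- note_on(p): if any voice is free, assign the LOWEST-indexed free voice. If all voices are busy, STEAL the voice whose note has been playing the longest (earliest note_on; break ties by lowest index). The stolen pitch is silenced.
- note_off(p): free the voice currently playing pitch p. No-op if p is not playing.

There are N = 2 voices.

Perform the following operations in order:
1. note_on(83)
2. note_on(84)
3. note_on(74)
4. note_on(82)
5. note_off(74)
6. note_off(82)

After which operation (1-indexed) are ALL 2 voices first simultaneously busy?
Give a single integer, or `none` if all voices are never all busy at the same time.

Op 1: note_on(83): voice 0 is free -> assigned | voices=[83 -]
Op 2: note_on(84): voice 1 is free -> assigned | voices=[83 84]
Op 3: note_on(74): all voices busy, STEAL voice 0 (pitch 83, oldest) -> assign | voices=[74 84]
Op 4: note_on(82): all voices busy, STEAL voice 1 (pitch 84, oldest) -> assign | voices=[74 82]
Op 5: note_off(74): free voice 0 | voices=[- 82]
Op 6: note_off(82): free voice 1 | voices=[- -]

Answer: 2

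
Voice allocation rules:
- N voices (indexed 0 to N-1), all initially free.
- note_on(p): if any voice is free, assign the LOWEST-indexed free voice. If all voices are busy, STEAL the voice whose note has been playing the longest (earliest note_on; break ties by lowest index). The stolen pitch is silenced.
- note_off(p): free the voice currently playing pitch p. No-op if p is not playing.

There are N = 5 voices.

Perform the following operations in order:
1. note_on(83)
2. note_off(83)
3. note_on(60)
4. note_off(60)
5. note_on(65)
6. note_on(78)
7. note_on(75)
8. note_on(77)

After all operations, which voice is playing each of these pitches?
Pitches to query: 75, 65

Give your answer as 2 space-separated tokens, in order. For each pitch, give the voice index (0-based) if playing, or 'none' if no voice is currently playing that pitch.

Answer: 2 0

Derivation:
Op 1: note_on(83): voice 0 is free -> assigned | voices=[83 - - - -]
Op 2: note_off(83): free voice 0 | voices=[- - - - -]
Op 3: note_on(60): voice 0 is free -> assigned | voices=[60 - - - -]
Op 4: note_off(60): free voice 0 | voices=[- - - - -]
Op 5: note_on(65): voice 0 is free -> assigned | voices=[65 - - - -]
Op 6: note_on(78): voice 1 is free -> assigned | voices=[65 78 - - -]
Op 7: note_on(75): voice 2 is free -> assigned | voices=[65 78 75 - -]
Op 8: note_on(77): voice 3 is free -> assigned | voices=[65 78 75 77 -]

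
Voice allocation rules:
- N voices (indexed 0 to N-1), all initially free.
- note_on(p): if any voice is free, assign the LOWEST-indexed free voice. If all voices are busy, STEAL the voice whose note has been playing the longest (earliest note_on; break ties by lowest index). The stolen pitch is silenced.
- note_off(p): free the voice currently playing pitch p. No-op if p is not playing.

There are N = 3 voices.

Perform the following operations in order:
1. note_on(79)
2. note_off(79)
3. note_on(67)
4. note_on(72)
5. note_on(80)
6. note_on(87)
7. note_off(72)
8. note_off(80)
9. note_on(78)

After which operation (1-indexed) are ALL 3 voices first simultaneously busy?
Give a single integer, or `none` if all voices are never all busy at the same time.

Answer: 5

Derivation:
Op 1: note_on(79): voice 0 is free -> assigned | voices=[79 - -]
Op 2: note_off(79): free voice 0 | voices=[- - -]
Op 3: note_on(67): voice 0 is free -> assigned | voices=[67 - -]
Op 4: note_on(72): voice 1 is free -> assigned | voices=[67 72 -]
Op 5: note_on(80): voice 2 is free -> assigned | voices=[67 72 80]
Op 6: note_on(87): all voices busy, STEAL voice 0 (pitch 67, oldest) -> assign | voices=[87 72 80]
Op 7: note_off(72): free voice 1 | voices=[87 - 80]
Op 8: note_off(80): free voice 2 | voices=[87 - -]
Op 9: note_on(78): voice 1 is free -> assigned | voices=[87 78 -]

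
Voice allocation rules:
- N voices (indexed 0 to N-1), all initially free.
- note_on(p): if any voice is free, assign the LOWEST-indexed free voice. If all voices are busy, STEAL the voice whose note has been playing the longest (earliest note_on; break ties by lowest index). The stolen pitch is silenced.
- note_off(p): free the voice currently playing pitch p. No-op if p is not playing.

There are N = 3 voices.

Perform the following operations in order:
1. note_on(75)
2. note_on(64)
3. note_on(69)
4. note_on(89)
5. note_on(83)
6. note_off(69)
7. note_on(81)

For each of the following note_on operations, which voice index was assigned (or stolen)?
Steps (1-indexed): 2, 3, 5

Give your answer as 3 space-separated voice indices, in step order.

Op 1: note_on(75): voice 0 is free -> assigned | voices=[75 - -]
Op 2: note_on(64): voice 1 is free -> assigned | voices=[75 64 -]
Op 3: note_on(69): voice 2 is free -> assigned | voices=[75 64 69]
Op 4: note_on(89): all voices busy, STEAL voice 0 (pitch 75, oldest) -> assign | voices=[89 64 69]
Op 5: note_on(83): all voices busy, STEAL voice 1 (pitch 64, oldest) -> assign | voices=[89 83 69]
Op 6: note_off(69): free voice 2 | voices=[89 83 -]
Op 7: note_on(81): voice 2 is free -> assigned | voices=[89 83 81]

Answer: 1 2 1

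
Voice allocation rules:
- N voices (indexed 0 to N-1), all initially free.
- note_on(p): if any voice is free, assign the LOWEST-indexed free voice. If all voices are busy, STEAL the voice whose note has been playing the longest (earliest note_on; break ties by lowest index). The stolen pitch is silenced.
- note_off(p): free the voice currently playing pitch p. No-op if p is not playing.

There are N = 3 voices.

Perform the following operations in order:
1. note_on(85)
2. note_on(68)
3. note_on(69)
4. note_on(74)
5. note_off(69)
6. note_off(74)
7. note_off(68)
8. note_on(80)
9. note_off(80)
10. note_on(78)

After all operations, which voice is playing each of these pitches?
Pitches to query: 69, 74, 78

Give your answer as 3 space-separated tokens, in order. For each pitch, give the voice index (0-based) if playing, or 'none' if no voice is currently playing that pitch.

Op 1: note_on(85): voice 0 is free -> assigned | voices=[85 - -]
Op 2: note_on(68): voice 1 is free -> assigned | voices=[85 68 -]
Op 3: note_on(69): voice 2 is free -> assigned | voices=[85 68 69]
Op 4: note_on(74): all voices busy, STEAL voice 0 (pitch 85, oldest) -> assign | voices=[74 68 69]
Op 5: note_off(69): free voice 2 | voices=[74 68 -]
Op 6: note_off(74): free voice 0 | voices=[- 68 -]
Op 7: note_off(68): free voice 1 | voices=[- - -]
Op 8: note_on(80): voice 0 is free -> assigned | voices=[80 - -]
Op 9: note_off(80): free voice 0 | voices=[- - -]
Op 10: note_on(78): voice 0 is free -> assigned | voices=[78 - -]

Answer: none none 0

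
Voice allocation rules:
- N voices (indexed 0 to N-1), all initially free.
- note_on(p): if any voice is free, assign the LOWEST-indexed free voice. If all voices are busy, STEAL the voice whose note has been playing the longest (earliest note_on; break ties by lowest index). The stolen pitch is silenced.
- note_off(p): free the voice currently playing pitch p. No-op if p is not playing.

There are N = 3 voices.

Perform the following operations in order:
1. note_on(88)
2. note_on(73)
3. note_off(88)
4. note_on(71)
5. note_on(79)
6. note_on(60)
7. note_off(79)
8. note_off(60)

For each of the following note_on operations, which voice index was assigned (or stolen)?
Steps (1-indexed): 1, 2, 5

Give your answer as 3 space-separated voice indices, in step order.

Op 1: note_on(88): voice 0 is free -> assigned | voices=[88 - -]
Op 2: note_on(73): voice 1 is free -> assigned | voices=[88 73 -]
Op 3: note_off(88): free voice 0 | voices=[- 73 -]
Op 4: note_on(71): voice 0 is free -> assigned | voices=[71 73 -]
Op 5: note_on(79): voice 2 is free -> assigned | voices=[71 73 79]
Op 6: note_on(60): all voices busy, STEAL voice 1 (pitch 73, oldest) -> assign | voices=[71 60 79]
Op 7: note_off(79): free voice 2 | voices=[71 60 -]
Op 8: note_off(60): free voice 1 | voices=[71 - -]

Answer: 0 1 2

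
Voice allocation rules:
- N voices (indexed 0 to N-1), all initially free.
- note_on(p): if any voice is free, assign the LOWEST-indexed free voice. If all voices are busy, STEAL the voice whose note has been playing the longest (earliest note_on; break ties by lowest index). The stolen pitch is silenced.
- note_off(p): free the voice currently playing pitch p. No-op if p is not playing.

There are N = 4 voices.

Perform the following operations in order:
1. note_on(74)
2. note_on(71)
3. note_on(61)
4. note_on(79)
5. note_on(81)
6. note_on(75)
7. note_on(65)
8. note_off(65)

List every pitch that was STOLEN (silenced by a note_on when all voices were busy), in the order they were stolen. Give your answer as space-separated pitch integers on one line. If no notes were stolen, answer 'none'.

Op 1: note_on(74): voice 0 is free -> assigned | voices=[74 - - -]
Op 2: note_on(71): voice 1 is free -> assigned | voices=[74 71 - -]
Op 3: note_on(61): voice 2 is free -> assigned | voices=[74 71 61 -]
Op 4: note_on(79): voice 3 is free -> assigned | voices=[74 71 61 79]
Op 5: note_on(81): all voices busy, STEAL voice 0 (pitch 74, oldest) -> assign | voices=[81 71 61 79]
Op 6: note_on(75): all voices busy, STEAL voice 1 (pitch 71, oldest) -> assign | voices=[81 75 61 79]
Op 7: note_on(65): all voices busy, STEAL voice 2 (pitch 61, oldest) -> assign | voices=[81 75 65 79]
Op 8: note_off(65): free voice 2 | voices=[81 75 - 79]

Answer: 74 71 61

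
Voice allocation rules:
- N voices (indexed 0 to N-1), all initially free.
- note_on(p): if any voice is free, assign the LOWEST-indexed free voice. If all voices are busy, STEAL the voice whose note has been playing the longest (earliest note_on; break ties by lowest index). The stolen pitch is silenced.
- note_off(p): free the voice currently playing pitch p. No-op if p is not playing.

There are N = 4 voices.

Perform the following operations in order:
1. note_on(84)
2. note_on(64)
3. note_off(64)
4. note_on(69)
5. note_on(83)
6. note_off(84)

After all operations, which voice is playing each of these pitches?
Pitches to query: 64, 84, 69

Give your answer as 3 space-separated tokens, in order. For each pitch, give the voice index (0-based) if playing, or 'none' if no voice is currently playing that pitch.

Op 1: note_on(84): voice 0 is free -> assigned | voices=[84 - - -]
Op 2: note_on(64): voice 1 is free -> assigned | voices=[84 64 - -]
Op 3: note_off(64): free voice 1 | voices=[84 - - -]
Op 4: note_on(69): voice 1 is free -> assigned | voices=[84 69 - -]
Op 5: note_on(83): voice 2 is free -> assigned | voices=[84 69 83 -]
Op 6: note_off(84): free voice 0 | voices=[- 69 83 -]

Answer: none none 1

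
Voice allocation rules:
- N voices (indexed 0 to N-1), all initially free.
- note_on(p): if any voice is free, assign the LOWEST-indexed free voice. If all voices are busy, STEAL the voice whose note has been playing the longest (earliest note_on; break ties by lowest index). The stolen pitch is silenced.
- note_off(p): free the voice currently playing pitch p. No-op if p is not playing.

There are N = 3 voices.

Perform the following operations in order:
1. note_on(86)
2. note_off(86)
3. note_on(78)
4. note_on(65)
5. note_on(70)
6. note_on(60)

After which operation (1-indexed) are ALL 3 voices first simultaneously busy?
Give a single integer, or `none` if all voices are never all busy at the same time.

Answer: 5

Derivation:
Op 1: note_on(86): voice 0 is free -> assigned | voices=[86 - -]
Op 2: note_off(86): free voice 0 | voices=[- - -]
Op 3: note_on(78): voice 0 is free -> assigned | voices=[78 - -]
Op 4: note_on(65): voice 1 is free -> assigned | voices=[78 65 -]
Op 5: note_on(70): voice 2 is free -> assigned | voices=[78 65 70]
Op 6: note_on(60): all voices busy, STEAL voice 0 (pitch 78, oldest) -> assign | voices=[60 65 70]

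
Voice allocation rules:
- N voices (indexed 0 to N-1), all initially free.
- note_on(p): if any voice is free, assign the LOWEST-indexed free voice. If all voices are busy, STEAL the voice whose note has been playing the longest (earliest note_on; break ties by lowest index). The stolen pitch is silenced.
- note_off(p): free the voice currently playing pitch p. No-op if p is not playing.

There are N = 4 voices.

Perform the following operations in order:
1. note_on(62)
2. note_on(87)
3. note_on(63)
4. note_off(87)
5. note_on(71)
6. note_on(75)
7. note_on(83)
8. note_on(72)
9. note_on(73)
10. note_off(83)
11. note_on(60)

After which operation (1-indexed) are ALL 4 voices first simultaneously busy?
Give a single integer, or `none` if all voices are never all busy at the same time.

Answer: 6

Derivation:
Op 1: note_on(62): voice 0 is free -> assigned | voices=[62 - - -]
Op 2: note_on(87): voice 1 is free -> assigned | voices=[62 87 - -]
Op 3: note_on(63): voice 2 is free -> assigned | voices=[62 87 63 -]
Op 4: note_off(87): free voice 1 | voices=[62 - 63 -]
Op 5: note_on(71): voice 1 is free -> assigned | voices=[62 71 63 -]
Op 6: note_on(75): voice 3 is free -> assigned | voices=[62 71 63 75]
Op 7: note_on(83): all voices busy, STEAL voice 0 (pitch 62, oldest) -> assign | voices=[83 71 63 75]
Op 8: note_on(72): all voices busy, STEAL voice 2 (pitch 63, oldest) -> assign | voices=[83 71 72 75]
Op 9: note_on(73): all voices busy, STEAL voice 1 (pitch 71, oldest) -> assign | voices=[83 73 72 75]
Op 10: note_off(83): free voice 0 | voices=[- 73 72 75]
Op 11: note_on(60): voice 0 is free -> assigned | voices=[60 73 72 75]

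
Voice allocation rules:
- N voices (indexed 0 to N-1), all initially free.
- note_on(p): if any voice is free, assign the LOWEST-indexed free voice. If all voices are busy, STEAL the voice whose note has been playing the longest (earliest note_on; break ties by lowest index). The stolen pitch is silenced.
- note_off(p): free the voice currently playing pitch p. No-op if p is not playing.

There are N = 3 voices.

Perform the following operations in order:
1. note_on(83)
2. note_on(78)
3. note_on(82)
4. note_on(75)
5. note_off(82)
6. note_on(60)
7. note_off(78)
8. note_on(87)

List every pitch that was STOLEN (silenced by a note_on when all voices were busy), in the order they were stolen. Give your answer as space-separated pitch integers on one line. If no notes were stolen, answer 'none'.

Answer: 83

Derivation:
Op 1: note_on(83): voice 0 is free -> assigned | voices=[83 - -]
Op 2: note_on(78): voice 1 is free -> assigned | voices=[83 78 -]
Op 3: note_on(82): voice 2 is free -> assigned | voices=[83 78 82]
Op 4: note_on(75): all voices busy, STEAL voice 0 (pitch 83, oldest) -> assign | voices=[75 78 82]
Op 5: note_off(82): free voice 2 | voices=[75 78 -]
Op 6: note_on(60): voice 2 is free -> assigned | voices=[75 78 60]
Op 7: note_off(78): free voice 1 | voices=[75 - 60]
Op 8: note_on(87): voice 1 is free -> assigned | voices=[75 87 60]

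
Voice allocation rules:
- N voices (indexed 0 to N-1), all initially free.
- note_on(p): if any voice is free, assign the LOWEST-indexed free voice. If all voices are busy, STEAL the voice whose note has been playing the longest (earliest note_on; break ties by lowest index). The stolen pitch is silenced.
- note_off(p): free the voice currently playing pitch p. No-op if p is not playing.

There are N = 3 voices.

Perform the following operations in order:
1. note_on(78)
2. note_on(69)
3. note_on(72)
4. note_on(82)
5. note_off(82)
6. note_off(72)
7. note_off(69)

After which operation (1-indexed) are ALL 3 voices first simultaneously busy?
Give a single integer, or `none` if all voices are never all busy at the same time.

Op 1: note_on(78): voice 0 is free -> assigned | voices=[78 - -]
Op 2: note_on(69): voice 1 is free -> assigned | voices=[78 69 -]
Op 3: note_on(72): voice 2 is free -> assigned | voices=[78 69 72]
Op 4: note_on(82): all voices busy, STEAL voice 0 (pitch 78, oldest) -> assign | voices=[82 69 72]
Op 5: note_off(82): free voice 0 | voices=[- 69 72]
Op 6: note_off(72): free voice 2 | voices=[- 69 -]
Op 7: note_off(69): free voice 1 | voices=[- - -]

Answer: 3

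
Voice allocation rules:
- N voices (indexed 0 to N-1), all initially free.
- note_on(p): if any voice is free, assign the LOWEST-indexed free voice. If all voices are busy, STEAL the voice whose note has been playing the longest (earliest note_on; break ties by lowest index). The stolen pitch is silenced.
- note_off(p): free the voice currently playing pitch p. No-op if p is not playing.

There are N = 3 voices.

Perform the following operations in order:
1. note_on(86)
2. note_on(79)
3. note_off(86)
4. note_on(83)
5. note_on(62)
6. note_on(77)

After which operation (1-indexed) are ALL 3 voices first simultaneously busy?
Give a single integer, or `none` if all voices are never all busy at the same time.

Op 1: note_on(86): voice 0 is free -> assigned | voices=[86 - -]
Op 2: note_on(79): voice 1 is free -> assigned | voices=[86 79 -]
Op 3: note_off(86): free voice 0 | voices=[- 79 -]
Op 4: note_on(83): voice 0 is free -> assigned | voices=[83 79 -]
Op 5: note_on(62): voice 2 is free -> assigned | voices=[83 79 62]
Op 6: note_on(77): all voices busy, STEAL voice 1 (pitch 79, oldest) -> assign | voices=[83 77 62]

Answer: 5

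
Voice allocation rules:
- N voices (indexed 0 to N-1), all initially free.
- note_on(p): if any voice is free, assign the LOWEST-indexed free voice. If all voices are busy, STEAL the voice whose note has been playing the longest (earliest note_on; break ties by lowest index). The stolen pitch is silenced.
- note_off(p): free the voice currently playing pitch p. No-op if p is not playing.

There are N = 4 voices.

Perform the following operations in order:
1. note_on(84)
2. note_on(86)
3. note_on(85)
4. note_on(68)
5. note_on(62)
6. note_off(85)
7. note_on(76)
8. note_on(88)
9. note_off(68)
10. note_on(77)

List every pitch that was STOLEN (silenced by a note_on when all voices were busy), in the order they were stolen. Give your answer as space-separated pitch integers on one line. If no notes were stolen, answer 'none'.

Op 1: note_on(84): voice 0 is free -> assigned | voices=[84 - - -]
Op 2: note_on(86): voice 1 is free -> assigned | voices=[84 86 - -]
Op 3: note_on(85): voice 2 is free -> assigned | voices=[84 86 85 -]
Op 4: note_on(68): voice 3 is free -> assigned | voices=[84 86 85 68]
Op 5: note_on(62): all voices busy, STEAL voice 0 (pitch 84, oldest) -> assign | voices=[62 86 85 68]
Op 6: note_off(85): free voice 2 | voices=[62 86 - 68]
Op 7: note_on(76): voice 2 is free -> assigned | voices=[62 86 76 68]
Op 8: note_on(88): all voices busy, STEAL voice 1 (pitch 86, oldest) -> assign | voices=[62 88 76 68]
Op 9: note_off(68): free voice 3 | voices=[62 88 76 -]
Op 10: note_on(77): voice 3 is free -> assigned | voices=[62 88 76 77]

Answer: 84 86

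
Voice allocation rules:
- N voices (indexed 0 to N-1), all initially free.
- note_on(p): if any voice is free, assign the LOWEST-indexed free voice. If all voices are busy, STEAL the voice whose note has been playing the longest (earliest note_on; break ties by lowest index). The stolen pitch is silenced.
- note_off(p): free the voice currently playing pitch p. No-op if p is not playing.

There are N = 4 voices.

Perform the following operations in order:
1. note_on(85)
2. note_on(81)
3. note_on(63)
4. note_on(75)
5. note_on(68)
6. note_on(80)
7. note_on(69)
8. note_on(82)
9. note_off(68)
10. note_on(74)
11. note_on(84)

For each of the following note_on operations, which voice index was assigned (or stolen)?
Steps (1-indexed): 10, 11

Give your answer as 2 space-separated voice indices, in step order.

Op 1: note_on(85): voice 0 is free -> assigned | voices=[85 - - -]
Op 2: note_on(81): voice 1 is free -> assigned | voices=[85 81 - -]
Op 3: note_on(63): voice 2 is free -> assigned | voices=[85 81 63 -]
Op 4: note_on(75): voice 3 is free -> assigned | voices=[85 81 63 75]
Op 5: note_on(68): all voices busy, STEAL voice 0 (pitch 85, oldest) -> assign | voices=[68 81 63 75]
Op 6: note_on(80): all voices busy, STEAL voice 1 (pitch 81, oldest) -> assign | voices=[68 80 63 75]
Op 7: note_on(69): all voices busy, STEAL voice 2 (pitch 63, oldest) -> assign | voices=[68 80 69 75]
Op 8: note_on(82): all voices busy, STEAL voice 3 (pitch 75, oldest) -> assign | voices=[68 80 69 82]
Op 9: note_off(68): free voice 0 | voices=[- 80 69 82]
Op 10: note_on(74): voice 0 is free -> assigned | voices=[74 80 69 82]
Op 11: note_on(84): all voices busy, STEAL voice 1 (pitch 80, oldest) -> assign | voices=[74 84 69 82]

Answer: 0 1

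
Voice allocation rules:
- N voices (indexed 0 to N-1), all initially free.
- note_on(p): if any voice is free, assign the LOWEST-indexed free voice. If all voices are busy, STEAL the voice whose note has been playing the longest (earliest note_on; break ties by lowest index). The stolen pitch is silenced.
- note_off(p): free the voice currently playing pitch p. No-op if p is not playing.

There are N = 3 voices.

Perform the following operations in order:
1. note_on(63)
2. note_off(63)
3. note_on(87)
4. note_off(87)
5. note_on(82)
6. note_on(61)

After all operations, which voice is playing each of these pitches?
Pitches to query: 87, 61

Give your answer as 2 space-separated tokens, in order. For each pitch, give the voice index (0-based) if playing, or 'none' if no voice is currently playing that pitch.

Op 1: note_on(63): voice 0 is free -> assigned | voices=[63 - -]
Op 2: note_off(63): free voice 0 | voices=[- - -]
Op 3: note_on(87): voice 0 is free -> assigned | voices=[87 - -]
Op 4: note_off(87): free voice 0 | voices=[- - -]
Op 5: note_on(82): voice 0 is free -> assigned | voices=[82 - -]
Op 6: note_on(61): voice 1 is free -> assigned | voices=[82 61 -]

Answer: none 1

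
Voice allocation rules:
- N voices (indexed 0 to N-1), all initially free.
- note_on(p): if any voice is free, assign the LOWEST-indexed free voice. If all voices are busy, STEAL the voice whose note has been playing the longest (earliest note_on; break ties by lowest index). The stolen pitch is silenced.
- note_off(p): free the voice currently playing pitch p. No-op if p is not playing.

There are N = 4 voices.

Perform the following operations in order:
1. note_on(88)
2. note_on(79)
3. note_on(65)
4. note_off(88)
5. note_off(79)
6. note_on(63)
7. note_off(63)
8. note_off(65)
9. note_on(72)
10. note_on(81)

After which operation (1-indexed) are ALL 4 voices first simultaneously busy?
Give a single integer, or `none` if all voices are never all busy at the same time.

Answer: none

Derivation:
Op 1: note_on(88): voice 0 is free -> assigned | voices=[88 - - -]
Op 2: note_on(79): voice 1 is free -> assigned | voices=[88 79 - -]
Op 3: note_on(65): voice 2 is free -> assigned | voices=[88 79 65 -]
Op 4: note_off(88): free voice 0 | voices=[- 79 65 -]
Op 5: note_off(79): free voice 1 | voices=[- - 65 -]
Op 6: note_on(63): voice 0 is free -> assigned | voices=[63 - 65 -]
Op 7: note_off(63): free voice 0 | voices=[- - 65 -]
Op 8: note_off(65): free voice 2 | voices=[- - - -]
Op 9: note_on(72): voice 0 is free -> assigned | voices=[72 - - -]
Op 10: note_on(81): voice 1 is free -> assigned | voices=[72 81 - -]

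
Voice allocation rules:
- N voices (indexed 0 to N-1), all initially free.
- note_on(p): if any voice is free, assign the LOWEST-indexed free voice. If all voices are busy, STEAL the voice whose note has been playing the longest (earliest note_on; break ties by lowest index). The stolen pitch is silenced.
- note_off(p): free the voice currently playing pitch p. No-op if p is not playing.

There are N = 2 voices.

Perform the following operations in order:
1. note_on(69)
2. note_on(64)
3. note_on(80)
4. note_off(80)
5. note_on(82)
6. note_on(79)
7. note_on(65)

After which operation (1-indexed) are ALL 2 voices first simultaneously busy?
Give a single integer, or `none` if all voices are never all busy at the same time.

Op 1: note_on(69): voice 0 is free -> assigned | voices=[69 -]
Op 2: note_on(64): voice 1 is free -> assigned | voices=[69 64]
Op 3: note_on(80): all voices busy, STEAL voice 0 (pitch 69, oldest) -> assign | voices=[80 64]
Op 4: note_off(80): free voice 0 | voices=[- 64]
Op 5: note_on(82): voice 0 is free -> assigned | voices=[82 64]
Op 6: note_on(79): all voices busy, STEAL voice 1 (pitch 64, oldest) -> assign | voices=[82 79]
Op 7: note_on(65): all voices busy, STEAL voice 0 (pitch 82, oldest) -> assign | voices=[65 79]

Answer: 2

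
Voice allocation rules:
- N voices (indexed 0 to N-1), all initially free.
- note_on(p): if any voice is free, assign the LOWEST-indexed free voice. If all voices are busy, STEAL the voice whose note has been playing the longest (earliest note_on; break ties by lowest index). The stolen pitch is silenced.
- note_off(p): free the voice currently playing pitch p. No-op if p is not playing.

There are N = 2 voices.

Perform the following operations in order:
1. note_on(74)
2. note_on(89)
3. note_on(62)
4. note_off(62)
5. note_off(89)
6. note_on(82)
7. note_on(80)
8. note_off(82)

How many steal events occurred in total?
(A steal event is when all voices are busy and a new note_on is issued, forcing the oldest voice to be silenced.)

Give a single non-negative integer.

Op 1: note_on(74): voice 0 is free -> assigned | voices=[74 -]
Op 2: note_on(89): voice 1 is free -> assigned | voices=[74 89]
Op 3: note_on(62): all voices busy, STEAL voice 0 (pitch 74, oldest) -> assign | voices=[62 89]
Op 4: note_off(62): free voice 0 | voices=[- 89]
Op 5: note_off(89): free voice 1 | voices=[- -]
Op 6: note_on(82): voice 0 is free -> assigned | voices=[82 -]
Op 7: note_on(80): voice 1 is free -> assigned | voices=[82 80]
Op 8: note_off(82): free voice 0 | voices=[- 80]

Answer: 1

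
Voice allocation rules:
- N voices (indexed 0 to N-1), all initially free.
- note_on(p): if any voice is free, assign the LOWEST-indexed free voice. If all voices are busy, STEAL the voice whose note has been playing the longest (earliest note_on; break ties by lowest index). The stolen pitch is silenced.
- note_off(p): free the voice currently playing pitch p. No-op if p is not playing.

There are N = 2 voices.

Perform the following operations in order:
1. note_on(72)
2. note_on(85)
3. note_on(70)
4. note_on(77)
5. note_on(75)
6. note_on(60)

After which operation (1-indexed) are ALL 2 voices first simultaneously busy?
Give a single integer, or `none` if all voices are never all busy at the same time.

Op 1: note_on(72): voice 0 is free -> assigned | voices=[72 -]
Op 2: note_on(85): voice 1 is free -> assigned | voices=[72 85]
Op 3: note_on(70): all voices busy, STEAL voice 0 (pitch 72, oldest) -> assign | voices=[70 85]
Op 4: note_on(77): all voices busy, STEAL voice 1 (pitch 85, oldest) -> assign | voices=[70 77]
Op 5: note_on(75): all voices busy, STEAL voice 0 (pitch 70, oldest) -> assign | voices=[75 77]
Op 6: note_on(60): all voices busy, STEAL voice 1 (pitch 77, oldest) -> assign | voices=[75 60]

Answer: 2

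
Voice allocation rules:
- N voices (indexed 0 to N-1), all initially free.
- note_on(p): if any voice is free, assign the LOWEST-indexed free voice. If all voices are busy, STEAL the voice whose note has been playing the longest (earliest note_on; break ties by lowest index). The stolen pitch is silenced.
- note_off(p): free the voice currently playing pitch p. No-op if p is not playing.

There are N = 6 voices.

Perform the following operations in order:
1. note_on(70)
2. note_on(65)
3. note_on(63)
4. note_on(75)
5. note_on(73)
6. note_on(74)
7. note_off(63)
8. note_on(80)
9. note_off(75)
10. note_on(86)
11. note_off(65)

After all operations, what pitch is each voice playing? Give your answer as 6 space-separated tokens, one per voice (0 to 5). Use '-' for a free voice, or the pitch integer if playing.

Answer: 70 - 80 86 73 74

Derivation:
Op 1: note_on(70): voice 0 is free -> assigned | voices=[70 - - - - -]
Op 2: note_on(65): voice 1 is free -> assigned | voices=[70 65 - - - -]
Op 3: note_on(63): voice 2 is free -> assigned | voices=[70 65 63 - - -]
Op 4: note_on(75): voice 3 is free -> assigned | voices=[70 65 63 75 - -]
Op 5: note_on(73): voice 4 is free -> assigned | voices=[70 65 63 75 73 -]
Op 6: note_on(74): voice 5 is free -> assigned | voices=[70 65 63 75 73 74]
Op 7: note_off(63): free voice 2 | voices=[70 65 - 75 73 74]
Op 8: note_on(80): voice 2 is free -> assigned | voices=[70 65 80 75 73 74]
Op 9: note_off(75): free voice 3 | voices=[70 65 80 - 73 74]
Op 10: note_on(86): voice 3 is free -> assigned | voices=[70 65 80 86 73 74]
Op 11: note_off(65): free voice 1 | voices=[70 - 80 86 73 74]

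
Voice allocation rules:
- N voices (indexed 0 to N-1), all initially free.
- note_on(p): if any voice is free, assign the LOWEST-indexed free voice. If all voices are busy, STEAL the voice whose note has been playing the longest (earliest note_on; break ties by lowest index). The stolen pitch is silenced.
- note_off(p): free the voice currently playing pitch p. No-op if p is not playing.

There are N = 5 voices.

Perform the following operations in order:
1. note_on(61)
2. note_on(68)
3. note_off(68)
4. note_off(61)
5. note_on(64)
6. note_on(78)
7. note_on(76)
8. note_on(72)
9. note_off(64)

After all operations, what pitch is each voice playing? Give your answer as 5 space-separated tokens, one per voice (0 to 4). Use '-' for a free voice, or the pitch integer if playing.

Op 1: note_on(61): voice 0 is free -> assigned | voices=[61 - - - -]
Op 2: note_on(68): voice 1 is free -> assigned | voices=[61 68 - - -]
Op 3: note_off(68): free voice 1 | voices=[61 - - - -]
Op 4: note_off(61): free voice 0 | voices=[- - - - -]
Op 5: note_on(64): voice 0 is free -> assigned | voices=[64 - - - -]
Op 6: note_on(78): voice 1 is free -> assigned | voices=[64 78 - - -]
Op 7: note_on(76): voice 2 is free -> assigned | voices=[64 78 76 - -]
Op 8: note_on(72): voice 3 is free -> assigned | voices=[64 78 76 72 -]
Op 9: note_off(64): free voice 0 | voices=[- 78 76 72 -]

Answer: - 78 76 72 -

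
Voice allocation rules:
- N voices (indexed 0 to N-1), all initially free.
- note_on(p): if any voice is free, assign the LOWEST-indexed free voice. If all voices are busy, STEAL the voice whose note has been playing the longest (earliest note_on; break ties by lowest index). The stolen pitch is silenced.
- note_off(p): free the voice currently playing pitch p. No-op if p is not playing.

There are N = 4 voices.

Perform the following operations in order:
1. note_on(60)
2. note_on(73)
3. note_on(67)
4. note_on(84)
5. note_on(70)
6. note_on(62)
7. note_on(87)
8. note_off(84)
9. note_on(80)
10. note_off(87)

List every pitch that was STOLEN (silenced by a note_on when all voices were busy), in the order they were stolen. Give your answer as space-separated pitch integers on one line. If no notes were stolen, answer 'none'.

Answer: 60 73 67

Derivation:
Op 1: note_on(60): voice 0 is free -> assigned | voices=[60 - - -]
Op 2: note_on(73): voice 1 is free -> assigned | voices=[60 73 - -]
Op 3: note_on(67): voice 2 is free -> assigned | voices=[60 73 67 -]
Op 4: note_on(84): voice 3 is free -> assigned | voices=[60 73 67 84]
Op 5: note_on(70): all voices busy, STEAL voice 0 (pitch 60, oldest) -> assign | voices=[70 73 67 84]
Op 6: note_on(62): all voices busy, STEAL voice 1 (pitch 73, oldest) -> assign | voices=[70 62 67 84]
Op 7: note_on(87): all voices busy, STEAL voice 2 (pitch 67, oldest) -> assign | voices=[70 62 87 84]
Op 8: note_off(84): free voice 3 | voices=[70 62 87 -]
Op 9: note_on(80): voice 3 is free -> assigned | voices=[70 62 87 80]
Op 10: note_off(87): free voice 2 | voices=[70 62 - 80]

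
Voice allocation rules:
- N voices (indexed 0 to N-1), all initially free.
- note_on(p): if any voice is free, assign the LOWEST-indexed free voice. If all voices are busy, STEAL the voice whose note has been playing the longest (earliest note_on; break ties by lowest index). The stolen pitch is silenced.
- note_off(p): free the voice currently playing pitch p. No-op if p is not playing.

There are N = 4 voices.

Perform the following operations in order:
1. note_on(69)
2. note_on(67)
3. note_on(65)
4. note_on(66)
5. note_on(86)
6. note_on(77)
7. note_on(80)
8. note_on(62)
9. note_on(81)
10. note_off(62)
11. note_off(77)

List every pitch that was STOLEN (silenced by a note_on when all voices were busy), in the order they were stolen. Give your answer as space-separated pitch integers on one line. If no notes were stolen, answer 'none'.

Op 1: note_on(69): voice 0 is free -> assigned | voices=[69 - - -]
Op 2: note_on(67): voice 1 is free -> assigned | voices=[69 67 - -]
Op 3: note_on(65): voice 2 is free -> assigned | voices=[69 67 65 -]
Op 4: note_on(66): voice 3 is free -> assigned | voices=[69 67 65 66]
Op 5: note_on(86): all voices busy, STEAL voice 0 (pitch 69, oldest) -> assign | voices=[86 67 65 66]
Op 6: note_on(77): all voices busy, STEAL voice 1 (pitch 67, oldest) -> assign | voices=[86 77 65 66]
Op 7: note_on(80): all voices busy, STEAL voice 2 (pitch 65, oldest) -> assign | voices=[86 77 80 66]
Op 8: note_on(62): all voices busy, STEAL voice 3 (pitch 66, oldest) -> assign | voices=[86 77 80 62]
Op 9: note_on(81): all voices busy, STEAL voice 0 (pitch 86, oldest) -> assign | voices=[81 77 80 62]
Op 10: note_off(62): free voice 3 | voices=[81 77 80 -]
Op 11: note_off(77): free voice 1 | voices=[81 - 80 -]

Answer: 69 67 65 66 86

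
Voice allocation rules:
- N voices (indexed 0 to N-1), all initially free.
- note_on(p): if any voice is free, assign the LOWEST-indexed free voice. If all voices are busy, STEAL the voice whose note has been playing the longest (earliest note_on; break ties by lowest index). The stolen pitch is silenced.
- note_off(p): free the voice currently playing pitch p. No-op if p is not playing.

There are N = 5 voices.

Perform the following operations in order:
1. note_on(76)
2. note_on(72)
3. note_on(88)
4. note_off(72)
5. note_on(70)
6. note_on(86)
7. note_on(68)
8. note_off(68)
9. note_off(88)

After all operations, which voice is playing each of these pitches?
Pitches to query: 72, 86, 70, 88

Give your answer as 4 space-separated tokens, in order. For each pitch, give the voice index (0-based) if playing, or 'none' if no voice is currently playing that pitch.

Answer: none 3 1 none

Derivation:
Op 1: note_on(76): voice 0 is free -> assigned | voices=[76 - - - -]
Op 2: note_on(72): voice 1 is free -> assigned | voices=[76 72 - - -]
Op 3: note_on(88): voice 2 is free -> assigned | voices=[76 72 88 - -]
Op 4: note_off(72): free voice 1 | voices=[76 - 88 - -]
Op 5: note_on(70): voice 1 is free -> assigned | voices=[76 70 88 - -]
Op 6: note_on(86): voice 3 is free -> assigned | voices=[76 70 88 86 -]
Op 7: note_on(68): voice 4 is free -> assigned | voices=[76 70 88 86 68]
Op 8: note_off(68): free voice 4 | voices=[76 70 88 86 -]
Op 9: note_off(88): free voice 2 | voices=[76 70 - 86 -]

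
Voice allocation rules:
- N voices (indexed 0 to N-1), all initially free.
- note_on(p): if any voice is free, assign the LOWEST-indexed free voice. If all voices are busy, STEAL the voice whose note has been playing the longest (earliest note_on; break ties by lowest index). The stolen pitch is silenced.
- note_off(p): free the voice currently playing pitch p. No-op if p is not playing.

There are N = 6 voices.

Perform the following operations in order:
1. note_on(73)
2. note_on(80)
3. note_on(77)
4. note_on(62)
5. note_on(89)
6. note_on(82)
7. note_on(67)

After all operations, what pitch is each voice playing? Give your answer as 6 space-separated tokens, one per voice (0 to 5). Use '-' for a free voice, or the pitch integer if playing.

Answer: 67 80 77 62 89 82

Derivation:
Op 1: note_on(73): voice 0 is free -> assigned | voices=[73 - - - - -]
Op 2: note_on(80): voice 1 is free -> assigned | voices=[73 80 - - - -]
Op 3: note_on(77): voice 2 is free -> assigned | voices=[73 80 77 - - -]
Op 4: note_on(62): voice 3 is free -> assigned | voices=[73 80 77 62 - -]
Op 5: note_on(89): voice 4 is free -> assigned | voices=[73 80 77 62 89 -]
Op 6: note_on(82): voice 5 is free -> assigned | voices=[73 80 77 62 89 82]
Op 7: note_on(67): all voices busy, STEAL voice 0 (pitch 73, oldest) -> assign | voices=[67 80 77 62 89 82]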